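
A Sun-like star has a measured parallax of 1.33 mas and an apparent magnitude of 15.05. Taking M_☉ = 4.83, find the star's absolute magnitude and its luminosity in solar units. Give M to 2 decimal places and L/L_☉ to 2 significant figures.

d = 1/p = 1000/1.33 mas = 751.9 pc
M = m − 5 log₁₀ d + 5 = 15.05 − 5·2.8761 + 5 = 5.669
M − M_☉ = 5.669 − 4.83 = 0.839
L/L_☉ = 10^(−0.4 × 0.839) = 0.4616

M ≈ 5.67; L/L_☉ ≈ 0.46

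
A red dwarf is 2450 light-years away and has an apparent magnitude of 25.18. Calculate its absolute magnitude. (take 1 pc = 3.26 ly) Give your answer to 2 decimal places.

d = 2450 ly / 3.26 = 751.5 pc
5 log₁₀(d/10 pc) = 5 log₁₀(751.5) − 5 = 9.380
M = m − 5 log₁₀(d/10) = 25.18 − 9.380 = 15.800

M ≈ 15.80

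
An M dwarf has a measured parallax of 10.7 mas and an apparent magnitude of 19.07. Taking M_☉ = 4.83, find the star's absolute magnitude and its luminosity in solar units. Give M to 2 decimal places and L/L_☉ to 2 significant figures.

M ≈ 14.22; L/L_☉ ≈ 1.8×10^-4

d = 1/p = 1000/10.7 mas = 93.46 pc
M = m − 5 log₁₀ d + 5 = 19.07 − 5·1.9706 + 5 = 14.217
M − M_☉ = 14.217 − 4.83 = 9.387
L/L_☉ = 10^(−0.4 × 9.387) = 1.759×10^-4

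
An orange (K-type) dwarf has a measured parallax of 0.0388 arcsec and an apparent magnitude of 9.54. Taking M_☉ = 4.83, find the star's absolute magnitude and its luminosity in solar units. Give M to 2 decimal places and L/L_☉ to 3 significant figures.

d = 1/p = 1/0.0388″ = 25.77 pc
M = m − 5 log₁₀ d + 5 = 9.54 − 5·1.4112 + 5 = 7.484
M − M_☉ = 7.484 − 4.83 = 2.654
L/L_☉ = 10^(−0.4 × 2.654) = 0.08676

M ≈ 7.48; L/L_☉ ≈ 0.0868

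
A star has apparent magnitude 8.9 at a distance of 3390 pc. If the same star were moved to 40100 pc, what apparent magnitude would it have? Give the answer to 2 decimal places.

Flux ∝ 1/d², so Δm = 5 log₁₀(d₂/d₁) = 5 log₁₀(40100/3390) = 5.365
m₂ = m₁ + Δm = 8.9 + (5.365) = 14.265

m ≈ 14.26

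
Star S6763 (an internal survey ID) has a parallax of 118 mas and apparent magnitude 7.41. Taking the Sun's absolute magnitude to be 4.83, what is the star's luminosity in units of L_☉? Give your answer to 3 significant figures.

L/L_☉ ≈ 0.0667

d = 1/p = 1000/118 mas = 8.475 pc
M = m − 5 log₁₀ d + 5 = 7.41 − 5·0.9281 + 5 = 7.769
M − M_☉ = 7.769 − 4.83 = 2.939
L/L_☉ = 10^(−0.4 × 2.939) = 0.06672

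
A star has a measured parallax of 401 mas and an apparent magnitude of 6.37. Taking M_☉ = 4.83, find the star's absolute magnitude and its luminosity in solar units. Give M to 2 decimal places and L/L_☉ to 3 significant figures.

M ≈ 9.39; L/L_☉ ≈ 0.0151

d = 1/p = 1000/401 mas = 2.494 pc
M = m − 5 log₁₀ d + 5 = 6.37 − 5·0.3969 + 5 = 9.386
M − M_☉ = 9.386 − 4.83 = 4.556
L/L_☉ = 10^(−0.4 × 4.556) = 0.01506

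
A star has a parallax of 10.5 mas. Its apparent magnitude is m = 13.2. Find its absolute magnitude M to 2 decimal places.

M ≈ 8.31

p = 10.5 mas = 0.0105″ → d = 1/p = 95.24 pc
5 log₁₀(d/10 pc) = 5 log₁₀(95.24) − 5 = 4.894
M = m − 5 log₁₀(d/10) = 13.2 − 4.894 = 8.306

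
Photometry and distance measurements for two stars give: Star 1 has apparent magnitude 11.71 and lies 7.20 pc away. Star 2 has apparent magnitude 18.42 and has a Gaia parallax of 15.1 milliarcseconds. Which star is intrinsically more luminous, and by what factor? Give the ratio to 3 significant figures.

Star 1: M = m − 5 log₁₀ d + 5 = 11.71 − 5·0.8573 + 5 = 12.423
Star 2: p = 15.1 mas = 0.0151″ → d = 1/p = 66.23 pc
Star 2: M = m − 5 log₁₀ d + 5 = 18.42 − 5·1.8210 + 5 = 14.315
ΔM = M_1 − M_2 = 12.423 − (14.315) = -1.892; smaller M is more luminous → Star 1.
L ratio = 10^(0.4 |ΔM|) = 10^0.757 = 5.710

Star 1 is more luminous, by a factor of 5.71.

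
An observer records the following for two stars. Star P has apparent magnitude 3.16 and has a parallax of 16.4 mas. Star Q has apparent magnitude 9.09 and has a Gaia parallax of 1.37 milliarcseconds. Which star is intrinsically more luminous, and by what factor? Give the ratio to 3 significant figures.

Star P is more luminous, by a factor of 1.64.

Star P: p = 16.4 mas = 0.0164″ → d = 1/p = 60.98 pc
Star P: M = m − 5 log₁₀ d + 5 = 3.16 − 5·1.7852 + 5 = -0.766
Star Q: p = 1.37 mas = 1.37×10^-3″ → d = 1/p = 729.9 pc
Star Q: M = m − 5 log₁₀ d + 5 = 9.09 − 5·2.8633 + 5 = -0.226
ΔM = M_P − M_Q = -0.766 − (-0.226) = -0.539; smaller M is more luminous → Star P.
L ratio = 10^(0.4 |ΔM|) = 10^0.216 = 1.643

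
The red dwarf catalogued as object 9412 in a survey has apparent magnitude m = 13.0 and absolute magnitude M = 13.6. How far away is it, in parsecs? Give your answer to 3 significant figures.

d ≈ 7.59 pc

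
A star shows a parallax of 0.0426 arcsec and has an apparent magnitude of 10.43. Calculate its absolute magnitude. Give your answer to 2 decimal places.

M ≈ 8.58

d = 1/p = 1/0.0426″ = 23.47 pc
5 log₁₀(d/10 pc) = 5 log₁₀(23.47) − 5 = 1.853
M = m − 5 log₁₀(d/10) = 10.43 − 1.853 = 8.577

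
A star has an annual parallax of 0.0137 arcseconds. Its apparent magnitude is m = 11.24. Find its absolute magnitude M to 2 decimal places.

M ≈ 6.92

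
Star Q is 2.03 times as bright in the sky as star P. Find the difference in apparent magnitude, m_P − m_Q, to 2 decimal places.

m_P − m_Q ≈ 0.77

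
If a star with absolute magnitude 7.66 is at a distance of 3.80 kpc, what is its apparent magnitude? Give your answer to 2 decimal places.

d = 3.80 kpc = 3800 pc
m = M + 5 log₁₀ d − 5 = 7.66 + 5·3.5798 − 5 = 20.559

m ≈ 20.56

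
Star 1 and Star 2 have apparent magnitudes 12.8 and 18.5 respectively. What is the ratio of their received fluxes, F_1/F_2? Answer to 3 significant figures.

F_1/F_2 ≈ 191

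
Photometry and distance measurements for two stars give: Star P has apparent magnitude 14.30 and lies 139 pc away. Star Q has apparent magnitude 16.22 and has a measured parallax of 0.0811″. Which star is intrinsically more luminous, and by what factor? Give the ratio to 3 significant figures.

Star P: M = m − 5 log₁₀ d + 5 = 14.30 − 5·2.1430 + 5 = 8.585
Star Q: d = 1/p = 1/0.0811″ = 12.33 pc
Star Q: M = m − 5 log₁₀ d + 5 = 16.22 − 5·1.0910 + 5 = 15.765
ΔM = M_P − M_Q = 8.585 − (15.765) = -7.180; smaller M is more luminous → Star P.
L ratio = 10^(0.4 |ΔM|) = 10^2.872 = 744.9

Star P is more luminous, by a factor of 745.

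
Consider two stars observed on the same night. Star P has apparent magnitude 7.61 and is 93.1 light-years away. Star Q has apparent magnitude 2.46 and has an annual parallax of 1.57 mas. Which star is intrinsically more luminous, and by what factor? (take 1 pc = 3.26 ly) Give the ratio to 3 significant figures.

Star Q is more luminous, by a factor of 57100.

Star P: d = 93.1 ly / 3.26 = 28.56 pc
Star P: M = m − 5 log₁₀ d + 5 = 7.61 − 5·1.4557 + 5 = 5.331
Star Q: p = 1.57 mas = 1.57×10^-3″ → d = 1/p = 636.9 pc
Star Q: M = m − 5 log₁₀ d + 5 = 2.46 − 5·2.8041 + 5 = -6.561
ΔM = M_P − M_Q = 5.331 − (-6.561) = 11.892; smaller M is more luminous → Star Q.
L ratio = 10^(0.4 |ΔM|) = 10^4.757 = 57110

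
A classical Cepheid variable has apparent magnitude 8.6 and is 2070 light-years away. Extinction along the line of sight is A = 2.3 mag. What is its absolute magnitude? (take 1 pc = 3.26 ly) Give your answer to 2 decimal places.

M ≈ -2.71

d = 2070 ly / 3.26 = 635.0 pc
5 log₁₀(d/10 pc) = 5 log₁₀(635.0) − 5 = 9.014
M = m − 5 log₁₀(d/10) − A = 8.6 − 9.014 − 2.3 = -2.714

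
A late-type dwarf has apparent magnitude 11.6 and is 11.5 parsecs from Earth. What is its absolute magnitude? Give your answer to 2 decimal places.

M ≈ 11.30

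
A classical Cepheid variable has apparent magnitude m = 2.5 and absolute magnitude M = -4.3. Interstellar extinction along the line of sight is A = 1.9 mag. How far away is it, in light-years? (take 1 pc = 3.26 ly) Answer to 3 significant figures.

d ≈ 311 ly

m − M = 5 log₁₀(d/10 pc) + A  ⇒  2.5 − (-4.3) − 1.9 = 5 log₁₀(d/10)
4.900 = 5 log₁₀(d/10)
log₁₀ d = (m − M − A)/5 + 1 = 1.9800
d = 10^1.9800 = 95.50 pc
= 311.3 ly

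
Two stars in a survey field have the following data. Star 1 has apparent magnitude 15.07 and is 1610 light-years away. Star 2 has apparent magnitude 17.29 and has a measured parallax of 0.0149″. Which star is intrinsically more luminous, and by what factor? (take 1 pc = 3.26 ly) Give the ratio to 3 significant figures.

Star 1 is more luminous, by a factor of 418.

Star 1: d = 1610 ly / 3.26 = 493.9 pc
Star 1: M = m − 5 log₁₀ d + 5 = 15.07 − 5·2.6936 + 5 = 6.602
Star 2: d = 1/p = 1/0.0149″ = 67.11 pc
Star 2: M = m − 5 log₁₀ d + 5 = 17.29 − 5·1.8268 + 5 = 13.156
ΔM = M_1 − M_2 = 6.602 − (13.156) = -6.554; smaller M is more luminous → Star 1.
L ratio = 10^(0.4 |ΔM|) = 10^2.622 = 418.4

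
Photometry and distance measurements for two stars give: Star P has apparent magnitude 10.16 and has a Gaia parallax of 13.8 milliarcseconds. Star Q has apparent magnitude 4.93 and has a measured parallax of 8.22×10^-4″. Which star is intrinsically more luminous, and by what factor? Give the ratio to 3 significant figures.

Star P: p = 13.8 mas = 0.0138″ → d = 1/p = 72.46 pc
Star P: M = m − 5 log₁₀ d + 5 = 10.16 − 5·1.8601 + 5 = 5.859
Star Q: d = 1/p = 1/8.22×10^-4″ = 1217 pc
Star Q: M = m − 5 log₁₀ d + 5 = 4.93 − 5·3.0851 + 5 = -5.496
ΔM = M_P − M_Q = 5.859 − (-5.496) = 11.355; smaller M is more luminous → Star Q.
L ratio = 10^(0.4 |ΔM|) = 10^4.542 = 34830

Star Q is more luminous, by a factor of 34800.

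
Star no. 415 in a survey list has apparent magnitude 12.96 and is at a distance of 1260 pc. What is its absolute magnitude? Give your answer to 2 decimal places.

5 log₁₀(d/10 pc) = 5 log₁₀(1260) − 5 = 10.502
M = m − 5 log₁₀(d/10) = 12.96 − 10.502 = 2.458

M ≈ 2.46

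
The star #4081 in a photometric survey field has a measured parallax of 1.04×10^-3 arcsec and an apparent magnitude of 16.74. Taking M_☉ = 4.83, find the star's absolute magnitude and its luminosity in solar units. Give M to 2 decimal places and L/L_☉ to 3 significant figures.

M ≈ 6.83; L/L_☉ ≈ 0.159

d = 1/p = 1/1.04×10^-3″ = 961.5 pc
M = m − 5 log₁₀ d + 5 = 16.74 − 5·2.9830 + 5 = 6.825
M − M_☉ = 6.825 − 4.83 = 1.995
L/L_☉ = 10^(−0.4 × 1.995) = 0.1592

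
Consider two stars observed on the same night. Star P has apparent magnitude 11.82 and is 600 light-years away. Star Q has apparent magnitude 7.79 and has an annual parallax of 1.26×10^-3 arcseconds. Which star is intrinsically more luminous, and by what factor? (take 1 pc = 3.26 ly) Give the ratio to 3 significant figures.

Star Q is more luminous, by a factor of 761.

Star P: d = 600 ly / 3.26 = 184.0 pc
Star P: M = m − 5 log₁₀ d + 5 = 11.82 − 5·2.2649 + 5 = 5.495
Star Q: d = 1/p = 1/1.26×10^-3″ = 793.7 pc
Star Q: M = m − 5 log₁₀ d + 5 = 7.79 − 5·2.8996 + 5 = -1.708
ΔM = M_P − M_Q = 5.495 − (-1.708) = 7.203; smaller M is more luminous → Star Q.
L ratio = 10^(0.4 |ΔM|) = 10^2.881 = 761.0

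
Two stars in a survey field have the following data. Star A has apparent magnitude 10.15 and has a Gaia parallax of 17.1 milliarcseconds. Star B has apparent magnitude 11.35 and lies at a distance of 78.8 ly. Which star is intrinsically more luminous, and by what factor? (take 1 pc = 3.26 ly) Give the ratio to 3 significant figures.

Star A is more luminous, by a factor of 17.7.

Star A: p = 17.1 mas = 0.0171″ → d = 1/p = 58.48 pc
Star A: M = m − 5 log₁₀ d + 5 = 10.15 − 5·1.7670 + 5 = 6.315
Star B: d = 78.8 ly / 3.26 = 24.17 pc
Star B: M = m − 5 log₁₀ d + 5 = 11.35 − 5·1.3833 + 5 = 9.433
ΔM = M_A − M_B = 6.315 − (9.433) = -3.118; smaller M is more luminous → Star A.
L ratio = 10^(0.4 |ΔM|) = 10^1.247 = 17.68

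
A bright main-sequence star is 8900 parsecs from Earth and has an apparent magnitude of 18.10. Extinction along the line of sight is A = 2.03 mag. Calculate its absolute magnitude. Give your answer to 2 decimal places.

M ≈ 1.32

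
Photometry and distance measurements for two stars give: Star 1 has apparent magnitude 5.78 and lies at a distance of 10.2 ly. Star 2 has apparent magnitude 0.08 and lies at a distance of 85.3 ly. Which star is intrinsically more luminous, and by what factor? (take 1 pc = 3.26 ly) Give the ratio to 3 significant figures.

Star 2 is more luminous, by a factor of 13300.

Star 1: d = 10.2 ly / 3.26 = 3.129 pc
Star 1: M = m − 5 log₁₀ d + 5 = 5.78 − 5·0.4954 + 5 = 8.303
Star 2: d = 85.3 ly / 3.26 = 26.17 pc
Star 2: M = m − 5 log₁₀ d + 5 = 0.08 − 5·1.4177 + 5 = -2.009
ΔM = M_1 − M_2 = 8.303 − (-2.009) = 10.312; smaller M is more luminous → Star 2.
L ratio = 10^(0.4 |ΔM|) = 10^4.125 = 13330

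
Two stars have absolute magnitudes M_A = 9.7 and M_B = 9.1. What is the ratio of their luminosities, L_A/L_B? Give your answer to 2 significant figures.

L_A/L_B ≈ 0.58

ΔM = M_A − M_B = 0.6
L_A/L_B = 10^(−0.4 ΔM) = 10^-0.240 = 0.5754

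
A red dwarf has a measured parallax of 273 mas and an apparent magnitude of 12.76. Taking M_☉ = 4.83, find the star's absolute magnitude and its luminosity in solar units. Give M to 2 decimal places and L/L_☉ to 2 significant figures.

M ≈ 14.94; L/L_☉ ≈ 9.0×10^-5

d = 1/p = 1000/273 mas = 3.663 pc
M = m − 5 log₁₀ d + 5 = 12.76 − 5·0.5638 + 5 = 14.941
M − M_☉ = 14.941 − 4.83 = 10.111
L/L_☉ = 10^(−0.4 × 10.111) = 9.030×10^-5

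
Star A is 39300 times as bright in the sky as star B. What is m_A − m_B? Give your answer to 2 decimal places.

Pogson: Δm = −2.5 log₁₀(ratio) = −2.5 log₁₀(39300) = −2.5 × 4.5944 = -11.486
Star A is brighter, so it has the smaller magnitude: the difference is negative.

m_A − m_B ≈ -11.49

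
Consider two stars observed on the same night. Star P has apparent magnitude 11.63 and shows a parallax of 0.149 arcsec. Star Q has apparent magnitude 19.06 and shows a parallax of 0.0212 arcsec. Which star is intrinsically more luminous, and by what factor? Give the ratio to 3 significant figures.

Star P: d = 1/p = 1/0.149″ = 6.711 pc
Star P: M = m − 5 log₁₀ d + 5 = 11.63 − 5·0.8268 + 5 = 12.496
Star Q: d = 1/p = 1/0.0212″ = 47.17 pc
Star Q: M = m − 5 log₁₀ d + 5 = 19.06 − 5·1.6737 + 5 = 15.692
ΔM = M_P − M_Q = 12.496 − (15.692) = -3.196; smaller M is more luminous → Star P.
L ratio = 10^(0.4 |ΔM|) = 10^1.278 = 18.98

Star P is more luminous, by a factor of 19.0.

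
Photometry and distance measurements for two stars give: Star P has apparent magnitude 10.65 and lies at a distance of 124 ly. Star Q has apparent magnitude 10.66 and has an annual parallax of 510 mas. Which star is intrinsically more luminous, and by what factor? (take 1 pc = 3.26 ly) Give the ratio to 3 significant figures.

Star P is more luminous, by a factor of 380.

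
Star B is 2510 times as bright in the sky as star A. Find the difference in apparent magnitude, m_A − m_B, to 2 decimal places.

Pogson: Δm = −2.5 log₁₀(ratio) = −2.5 log₁₀(2510) = −2.5 × 3.3997 = -8.499
Star B is brighter so has the smaller magnitude: m_A − m_B is positive.

m_A − m_B ≈ 8.50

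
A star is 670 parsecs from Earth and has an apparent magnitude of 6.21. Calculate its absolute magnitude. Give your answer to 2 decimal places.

5 log₁₀(d/10 pc) = 5 log₁₀(670.0) − 5 = 9.130
M = m − 5 log₁₀(d/10) = 6.21 − 9.130 = -2.920

M ≈ -2.92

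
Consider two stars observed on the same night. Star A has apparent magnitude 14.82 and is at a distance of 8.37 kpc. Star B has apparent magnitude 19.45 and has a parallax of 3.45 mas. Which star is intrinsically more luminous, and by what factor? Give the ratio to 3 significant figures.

Star A: d = 8.37 kpc = 8370 pc
Star A: M = m − 5 log₁₀ d + 5 = 14.82 − 5·3.9227 + 5 = 0.206
Star B: p = 3.45 mas = 3.45×10^-3″ → d = 1/p = 289.9 pc
Star B: M = m − 5 log₁₀ d + 5 = 19.45 − 5·2.4622 + 5 = 12.139
ΔM = M_A − M_B = 0.206 − (12.139) = -11.933; smaller M is more luminous → Star A.
L ratio = 10^(0.4 |ΔM|) = 10^4.773 = 59300

Star A is more luminous, by a factor of 59300.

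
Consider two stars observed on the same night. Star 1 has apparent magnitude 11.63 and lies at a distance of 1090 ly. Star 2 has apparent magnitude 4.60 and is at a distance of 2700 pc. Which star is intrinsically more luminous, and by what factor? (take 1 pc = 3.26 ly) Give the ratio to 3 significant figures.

Star 1: d = 1090 ly / 3.26 = 334.4 pc
Star 1: M = m − 5 log₁₀ d + 5 = 11.63 − 5·2.5242 + 5 = 4.009
Star 2: M = m − 5 log₁₀ d + 5 = 4.60 − 5·3.4314 + 5 = -7.557
ΔM = M_1 − M_2 = 4.009 − (-7.557) = 11.566; smaller M is more luminous → Star 2.
L ratio = 10^(0.4 |ΔM|) = 10^4.626 = 42300

Star 2 is more luminous, by a factor of 42300.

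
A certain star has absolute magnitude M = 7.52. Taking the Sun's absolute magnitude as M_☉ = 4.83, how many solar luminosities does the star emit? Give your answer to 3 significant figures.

M − M_☉ = 7.52 − 4.83 = 2.690
L/L_☉ = 10^(−0.4 (M − M_☉)) = 10^-1.076 = 0.08395

L/L_☉ ≈ 0.0839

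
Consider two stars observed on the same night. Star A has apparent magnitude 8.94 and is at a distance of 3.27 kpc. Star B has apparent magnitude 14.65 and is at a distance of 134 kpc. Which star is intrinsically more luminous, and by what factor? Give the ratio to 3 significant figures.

Star A: d = 3.27 kpc = 3270 pc
Star A: M = m − 5 log₁₀ d + 5 = 8.94 − 5·3.5145 + 5 = -3.633
Star B: d = 134 kpc = 134000 pc
Star B: M = m − 5 log₁₀ d + 5 = 14.65 − 5·5.1271 + 5 = -5.986
ΔM = M_A − M_B = -3.633 − (-5.986) = 2.353; smaller M is more luminous → Star B.
L ratio = 10^(0.4 |ΔM|) = 10^0.941 = 8.732

Star B is more luminous, by a factor of 8.73.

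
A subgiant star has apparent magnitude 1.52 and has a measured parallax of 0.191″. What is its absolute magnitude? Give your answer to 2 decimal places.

d = 1/p = 1/0.191″ = 5.236 pc
5 log₁₀(d/10 pc) = 5 log₁₀(5.236) − 5 = -1.405
M = m − 5 log₁₀(d/10) = 1.52 + 1.405 = 2.925

M ≈ 2.93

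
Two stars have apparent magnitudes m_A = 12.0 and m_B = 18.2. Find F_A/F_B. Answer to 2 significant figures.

F_A/F_B ≈ 300

Δm = 12.0 − (18.2) = -6.2
Flux ratio = 10^(−0.4 Δm) = 10^(−0.4 × -6.2) = 10^2.480 = 302.0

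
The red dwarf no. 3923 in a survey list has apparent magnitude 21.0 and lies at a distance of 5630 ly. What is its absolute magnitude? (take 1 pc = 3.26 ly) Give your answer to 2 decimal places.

M ≈ 9.81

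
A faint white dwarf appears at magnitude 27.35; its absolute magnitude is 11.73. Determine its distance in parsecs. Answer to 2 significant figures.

d ≈ 13000 pc

μ = m − M = 15.620
m − M = 5 log₁₀ d − 5
log₁₀ d = (m − M)/5 + 1 = 4.1240
d = 10^4.1240 = 13300 pc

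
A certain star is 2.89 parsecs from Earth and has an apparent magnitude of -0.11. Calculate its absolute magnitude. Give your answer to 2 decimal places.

M ≈ 2.59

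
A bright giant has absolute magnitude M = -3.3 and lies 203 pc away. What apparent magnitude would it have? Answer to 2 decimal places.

m = M + 5 log₁₀ d − 5 = -3.3 + 5·2.3075 − 5 = 3.237

m ≈ 3.24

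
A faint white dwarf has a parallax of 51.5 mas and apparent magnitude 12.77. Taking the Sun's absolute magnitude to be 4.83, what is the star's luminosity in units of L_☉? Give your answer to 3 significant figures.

L/L_☉ ≈ 2.51×10^-3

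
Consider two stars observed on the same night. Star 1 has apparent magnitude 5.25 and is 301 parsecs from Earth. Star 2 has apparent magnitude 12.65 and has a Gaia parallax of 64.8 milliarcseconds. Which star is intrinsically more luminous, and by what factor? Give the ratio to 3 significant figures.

Star 1: M = m − 5 log₁₀ d + 5 = 5.25 − 5·2.4786 + 5 = -2.143
Star 2: p = 64.8 mas = 0.0648″ → d = 1/p = 15.43 pc
Star 2: M = m − 5 log₁₀ d + 5 = 12.65 − 5·1.1884 + 5 = 11.708
ΔM = M_1 − M_2 = -2.143 − (11.708) = -13.851; smaller M is more luminous → Star 1.
L ratio = 10^(0.4 |ΔM|) = 10^5.540 = 347000

Star 1 is more luminous, by a factor of 347000.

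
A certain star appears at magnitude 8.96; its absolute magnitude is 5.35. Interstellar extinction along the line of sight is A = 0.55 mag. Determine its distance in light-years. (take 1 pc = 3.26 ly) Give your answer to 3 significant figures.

d ≈ 133 ly

m − M = 5 log₁₀(d/10 pc) + A  ⇒  8.96 − (5.35) − 0.55 = 5 log₁₀(d/10)
3.060 = 5 log₁₀(d/10)
log₁₀ d = (m − M − A)/5 + 1 = 1.6120
d = 10^1.6120 = 40.93 pc
= 133.4 ly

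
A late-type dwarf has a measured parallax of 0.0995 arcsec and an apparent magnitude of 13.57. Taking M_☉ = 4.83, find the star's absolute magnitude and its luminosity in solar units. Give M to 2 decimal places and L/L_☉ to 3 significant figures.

M ≈ 13.56; L/L_☉ ≈ 3.22×10^-4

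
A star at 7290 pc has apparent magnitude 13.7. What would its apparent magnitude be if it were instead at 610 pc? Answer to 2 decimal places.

m ≈ 8.31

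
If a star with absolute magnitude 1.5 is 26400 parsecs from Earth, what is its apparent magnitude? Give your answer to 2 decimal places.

m ≈ 18.61

m = M + 5 log₁₀ d − 5 = 1.5 + 5·4.4216 − 5 = 18.608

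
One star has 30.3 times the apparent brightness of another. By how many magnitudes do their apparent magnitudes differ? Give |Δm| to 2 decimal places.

|Δm| ≈ 3.70

Pogson: Δm = −2.5 log₁₀(ratio) = −2.5 log₁₀(30.3) = −2.5 × 1.4814 = -3.704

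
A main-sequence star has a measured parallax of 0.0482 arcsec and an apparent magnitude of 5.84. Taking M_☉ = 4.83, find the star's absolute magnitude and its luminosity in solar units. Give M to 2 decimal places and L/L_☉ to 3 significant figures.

d = 1/p = 1/0.0482″ = 20.75 pc
M = m − 5 log₁₀ d + 5 = 5.84 − 5·1.3170 + 5 = 4.255
M − M_☉ = 4.255 − 4.83 = -0.575
L/L_☉ = 10^(−0.4 × -0.575) = 1.698

M ≈ 4.26; L/L_☉ ≈ 1.70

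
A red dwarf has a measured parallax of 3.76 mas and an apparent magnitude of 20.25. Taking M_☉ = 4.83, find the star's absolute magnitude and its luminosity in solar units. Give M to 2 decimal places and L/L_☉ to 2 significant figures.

M ≈ 13.13; L/L_☉ ≈ 4.8×10^-4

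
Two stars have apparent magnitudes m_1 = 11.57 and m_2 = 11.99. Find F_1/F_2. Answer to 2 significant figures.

Magnitude difference = -0.42
Flux ratio = 10^(−0.4 Δm) = 10^(−0.4 × -0.42) = 10^0.168 = 1.472

F_1/F_2 ≈ 1.5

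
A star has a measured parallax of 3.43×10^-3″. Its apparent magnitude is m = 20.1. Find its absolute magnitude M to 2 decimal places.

d = 1/p = 1/3.43×10^-3″ = 291.5 pc
5 log₁₀(d/10 pc) = 5 log₁₀(291.5) − 5 = 7.324
M = m − 5 log₁₀(d/10) = 20.1 − 7.324 = 12.776

M ≈ 12.78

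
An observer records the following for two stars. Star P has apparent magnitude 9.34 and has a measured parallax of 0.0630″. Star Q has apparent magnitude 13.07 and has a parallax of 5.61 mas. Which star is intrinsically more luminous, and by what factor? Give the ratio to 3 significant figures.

Star Q is more luminous, by a factor of 4.06.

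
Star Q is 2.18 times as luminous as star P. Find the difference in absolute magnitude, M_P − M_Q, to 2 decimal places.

M_P − M_Q ≈ 0.85

Pogson: ΔM = −2.5 log₁₀(ratio) = −2.5 log₁₀(2.18) = −2.5 × 0.3385 = -0.846
Star Q is brighter so has the smaller magnitude: M_P − M_Q is positive.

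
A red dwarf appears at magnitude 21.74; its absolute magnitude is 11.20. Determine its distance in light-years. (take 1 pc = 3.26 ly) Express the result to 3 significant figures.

d ≈ 4180 ly

Distance modulus: m − M = 21.74 − (11.20) = 10.540
m − M = 5 log₁₀ d − 5
log₁₀ d = (m − M)/5 + 1 = 3.1080
d = 10^3.1080 = 1282 pc
= 4180 ly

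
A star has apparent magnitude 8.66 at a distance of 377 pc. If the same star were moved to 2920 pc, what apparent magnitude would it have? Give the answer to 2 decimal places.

m ≈ 13.11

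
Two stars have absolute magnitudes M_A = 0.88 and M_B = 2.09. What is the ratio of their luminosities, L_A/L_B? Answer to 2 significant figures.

ΔM = M_A − M_B = -1.21
L_A/L_B = 10^(−0.4 ΔM) = 10^0.484 = 3.048

L_A/L_B ≈ 3.0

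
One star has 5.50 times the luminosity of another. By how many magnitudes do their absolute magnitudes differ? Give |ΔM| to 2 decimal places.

|ΔM| ≈ 1.85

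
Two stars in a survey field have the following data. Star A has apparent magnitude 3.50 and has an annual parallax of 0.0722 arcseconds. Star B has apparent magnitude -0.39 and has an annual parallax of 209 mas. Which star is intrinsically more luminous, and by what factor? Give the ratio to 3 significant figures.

Star A: d = 1/p = 1/0.0722″ = 13.85 pc
Star A: M = m − 5 log₁₀ d + 5 = 3.50 − 5·1.1415 + 5 = 2.793
Star B: p = 209 mas = 0.209″ → d = 1/p = 4.785 pc
Star B: M = m − 5 log₁₀ d + 5 = -0.39 − 5·0.6799 + 5 = 1.211
ΔM = M_A − M_B = 2.793 − (1.211) = 1.582; smaller M is more luminous → Star B.
L ratio = 10^(0.4 |ΔM|) = 10^0.633 = 4.293

Star B is more luminous, by a factor of 4.29.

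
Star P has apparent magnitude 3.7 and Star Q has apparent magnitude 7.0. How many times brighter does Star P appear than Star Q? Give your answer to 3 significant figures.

Magnitude difference = -3.3
Flux ratio = 10^(−0.4 Δm) = 10^(−0.4 × -3.3) = 10^1.320 = 20.89

20.9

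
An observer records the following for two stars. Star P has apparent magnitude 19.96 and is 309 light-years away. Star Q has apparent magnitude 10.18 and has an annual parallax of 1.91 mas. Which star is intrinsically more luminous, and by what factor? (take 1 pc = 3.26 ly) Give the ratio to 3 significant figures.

Star Q is more luminous, by a factor of 249000.

Star P: d = 309 ly / 3.26 = 94.79 pc
Star P: M = m − 5 log₁₀ d + 5 = 19.96 − 5·1.9767 + 5 = 15.076
Star Q: p = 1.91 mas = 1.91×10^-3″ → d = 1/p = 523.6 pc
Star Q: M = m − 5 log₁₀ d + 5 = 10.18 − 5·2.7190 + 5 = 1.585
ΔM = M_P − M_Q = 15.076 − (1.585) = 13.491; smaller M is more luminous → Star Q.
L ratio = 10^(0.4 |ΔM|) = 10^5.396 = 249100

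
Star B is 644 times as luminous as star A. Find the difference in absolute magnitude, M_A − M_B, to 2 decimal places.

Pogson: ΔM = −2.5 log₁₀(ratio) = −2.5 log₁₀(644) = −2.5 × 2.8089 = -7.022
Star B is brighter so has the smaller magnitude: M_A − M_B is positive.

M_A − M_B ≈ 7.02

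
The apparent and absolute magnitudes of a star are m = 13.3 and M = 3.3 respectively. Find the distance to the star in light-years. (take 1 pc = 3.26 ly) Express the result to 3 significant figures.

Distance modulus: m − M = 13.3 − (3.3) = 10.000
m − M = 5 log₁₀ d − 5
log₁₀ d = (m − M)/5 + 1 = 3.0000
d = 10^3.0000 = 1000 pc
= 3260 ly

d ≈ 3260 ly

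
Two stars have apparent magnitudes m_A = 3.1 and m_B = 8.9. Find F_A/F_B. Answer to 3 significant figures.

Δm = 3.1 − (8.9) = -5.8
Flux ratio = 10^(−0.4 Δm) = 10^(−0.4 × -5.8) = 10^2.320 = 208.9

F_A/F_B ≈ 209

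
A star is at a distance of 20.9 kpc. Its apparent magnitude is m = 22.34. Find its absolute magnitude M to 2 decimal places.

M ≈ 5.74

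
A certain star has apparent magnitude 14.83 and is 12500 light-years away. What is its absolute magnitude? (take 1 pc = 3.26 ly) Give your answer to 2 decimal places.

d = 12500 ly / 3.26 = 3834 pc
5 log₁₀(d/10 pc) = 5 log₁₀(3834) − 5 = 12.918
M = m − 5 log₁₀(d/10) = 14.83 − 12.918 = 1.912

M ≈ 1.91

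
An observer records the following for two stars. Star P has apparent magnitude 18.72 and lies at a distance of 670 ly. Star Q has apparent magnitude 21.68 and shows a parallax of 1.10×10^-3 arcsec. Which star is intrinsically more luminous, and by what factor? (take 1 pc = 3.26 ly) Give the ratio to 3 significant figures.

Star P: d = 670 ly / 3.26 = 205.5 pc
Star P: M = m − 5 log₁₀ d + 5 = 18.72 − 5·2.3129 + 5 = 12.156
Star Q: d = 1/p = 1/1.10×10^-3″ = 909.1 pc
Star Q: M = m − 5 log₁₀ d + 5 = 21.68 − 5·2.9586 + 5 = 11.887
ΔM = M_P − M_Q = 12.156 − (11.887) = 0.269; smaller M is more luminous → Star Q.
L ratio = 10^(0.4 |ΔM|) = 10^0.108 = 1.281

Star Q is more luminous, by a factor of 1.28.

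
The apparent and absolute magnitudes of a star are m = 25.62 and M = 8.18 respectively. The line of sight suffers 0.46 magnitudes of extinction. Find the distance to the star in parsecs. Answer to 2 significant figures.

d ≈ 25000 pc

m − M = 5 log₁₀(d/10 pc) + A  ⇒  25.62 − (8.18) − 0.46 = 5 log₁₀(d/10)
16.980 = 5 log₁₀(d/10)
log₁₀ d = (m − M − A)/5 + 1 = 4.3960
d = 10^4.3960 = 24890 pc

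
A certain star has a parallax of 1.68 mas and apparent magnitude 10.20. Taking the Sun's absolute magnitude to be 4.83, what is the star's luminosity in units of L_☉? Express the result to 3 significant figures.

L/L_☉ ≈ 25.2

d = 1/p = 1000/1.68 mas = 595.2 pc
M = m − 5 log₁₀ d + 5 = 10.20 − 5·2.7747 + 5 = 1.327
M − M_☉ = 1.327 − 4.83 = -3.503
L/L_☉ = 10^(−0.4 × -3.503) = 25.20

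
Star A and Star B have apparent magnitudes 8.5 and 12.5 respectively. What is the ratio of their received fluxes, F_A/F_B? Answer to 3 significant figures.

Magnitude difference = -4.0
Flux ratio = 10^(−0.4 Δm) = 10^(−0.4 × -4.0) = 10^1.600 = 39.81

F_A/F_B ≈ 39.8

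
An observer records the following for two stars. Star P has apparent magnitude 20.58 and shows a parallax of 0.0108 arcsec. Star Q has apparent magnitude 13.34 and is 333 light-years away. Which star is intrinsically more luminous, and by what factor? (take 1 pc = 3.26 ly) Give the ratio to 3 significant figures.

Star Q is more luminous, by a factor of 958.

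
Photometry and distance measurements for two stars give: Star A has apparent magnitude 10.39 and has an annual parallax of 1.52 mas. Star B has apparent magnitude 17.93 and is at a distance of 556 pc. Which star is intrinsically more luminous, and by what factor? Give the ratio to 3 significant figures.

Star A is more luminous, by a factor of 1450.

Star A: p = 1.52 mas = 1.52×10^-3″ → d = 1/p = 657.9 pc
Star A: M = m − 5 log₁₀ d + 5 = 10.39 − 5·2.8182 + 5 = 1.299
Star B: M = m − 5 log₁₀ d + 5 = 17.93 − 5·2.7451 + 5 = 9.205
ΔM = M_A − M_B = 1.299 − (9.205) = -7.905; smaller M is more luminous → Star A.
L ratio = 10^(0.4 |ΔM|) = 10^3.162 = 1453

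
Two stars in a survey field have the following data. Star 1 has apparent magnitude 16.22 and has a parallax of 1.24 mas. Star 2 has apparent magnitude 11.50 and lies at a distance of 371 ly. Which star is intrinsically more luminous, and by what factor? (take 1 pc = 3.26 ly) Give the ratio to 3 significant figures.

Star 1: p = 1.24 mas = 1.24×10^-3″ → d = 1/p = 806.5 pc
Star 1: M = m − 5 log₁₀ d + 5 = 16.22 − 5·2.9066 + 5 = 6.687
Star 2: d = 371 ly / 3.26 = 113.8 pc
Star 2: M = m − 5 log₁₀ d + 5 = 11.50 − 5·2.0562 + 5 = 6.219
ΔM = M_1 − M_2 = 6.687 − (6.219) = 0.468; smaller M is more luminous → Star 2.
L ratio = 10^(0.4 |ΔM|) = 10^0.187 = 1.539

Star 2 is more luminous, by a factor of 1.54.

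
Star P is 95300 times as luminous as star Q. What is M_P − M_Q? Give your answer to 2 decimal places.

M_P − M_Q ≈ -12.45

Pogson: ΔM = −2.5 log₁₀(ratio) = −2.5 log₁₀(95300) = −2.5 × 4.9791 = -12.448
Star P is brighter, so it has the smaller magnitude: the difference is negative.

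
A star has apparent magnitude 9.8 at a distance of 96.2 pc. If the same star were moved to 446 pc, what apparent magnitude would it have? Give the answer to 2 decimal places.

m ≈ 13.13

Flux ∝ 1/d², so Δm = 5 log₁₀(d₂/d₁) = 5 log₁₀(446/96.2) = 3.331
m₂ = m₁ + Δm = 9.8 + (3.331) = 13.131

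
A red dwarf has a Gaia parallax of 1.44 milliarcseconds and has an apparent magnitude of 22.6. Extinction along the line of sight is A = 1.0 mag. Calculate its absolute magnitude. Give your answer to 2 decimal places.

M ≈ 12.39

p = 1.44 mas = 1.44×10^-3″ → d = 1/p = 694.4 pc
5 log₁₀(d/10 pc) = 5 log₁₀(694.4) − 5 = 9.208
M = m − 5 log₁₀(d/10) − A = 22.6 − 9.208 − 1.0 = 12.392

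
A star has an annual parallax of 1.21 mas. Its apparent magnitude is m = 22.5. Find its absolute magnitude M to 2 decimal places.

p = 1.21 mas = 1.21×10^-3″ → d = 1/p = 826.4 pc
5 log₁₀(d/10 pc) = 5 log₁₀(826.4) − 5 = 9.586
M = m − 5 log₁₀(d/10) = 22.5 − 9.586 = 12.914

M ≈ 12.91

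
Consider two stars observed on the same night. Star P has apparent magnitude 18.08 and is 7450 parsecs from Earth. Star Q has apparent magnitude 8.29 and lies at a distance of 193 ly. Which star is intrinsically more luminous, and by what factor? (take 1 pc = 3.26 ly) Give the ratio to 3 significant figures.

Star P: M = m − 5 log₁₀ d + 5 = 18.08 − 5·3.8722 + 5 = 3.719
Star Q: d = 193 ly / 3.26 = 59.20 pc
Star Q: M = m − 5 log₁₀ d + 5 = 8.29 − 5·1.7723 + 5 = 4.428
ΔM = M_P − M_Q = 3.719 − (4.428) = -0.709; smaller M is more luminous → Star P.
L ratio = 10^(0.4 |ΔM|) = 10^0.284 = 1.921

Star P is more luminous, by a factor of 1.92.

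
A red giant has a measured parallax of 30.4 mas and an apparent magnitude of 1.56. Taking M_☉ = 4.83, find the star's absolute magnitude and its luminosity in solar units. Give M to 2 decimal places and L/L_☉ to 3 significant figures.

M ≈ -1.03; L/L_☉ ≈ 220

d = 1/p = 1000/30.4 mas = 32.89 pc
M = m − 5 log₁₀ d + 5 = 1.56 − 5·1.5171 + 5 = -1.026
M − M_☉ = -1.026 − 4.83 = -5.856
L/L_☉ = 10^(−0.4 × -5.856) = 219.9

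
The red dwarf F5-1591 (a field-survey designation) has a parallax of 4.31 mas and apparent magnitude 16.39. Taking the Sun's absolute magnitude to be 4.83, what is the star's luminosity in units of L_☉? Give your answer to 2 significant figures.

L/L_☉ ≈ 0.013

d = 1/p = 1000/4.31 mas = 232.0 pc
M = m − 5 log₁₀ d + 5 = 16.39 − 5·2.3655 + 5 = 9.562
M − M_☉ = 9.562 − 4.83 = 4.732
L/L_☉ = 10^(−0.4 × 4.732) = 0.01280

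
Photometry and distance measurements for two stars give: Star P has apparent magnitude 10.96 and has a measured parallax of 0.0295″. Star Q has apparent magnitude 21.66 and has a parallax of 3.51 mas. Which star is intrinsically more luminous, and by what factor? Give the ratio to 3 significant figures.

Star P is more luminous, by a factor of 270.

Star P: d = 1/p = 1/0.0295″ = 33.90 pc
Star P: M = m − 5 log₁₀ d + 5 = 10.96 − 5·1.5302 + 5 = 8.309
Star Q: p = 3.51 mas = 3.51×10^-3″ → d = 1/p = 284.9 pc
Star Q: M = m − 5 log₁₀ d + 5 = 21.66 − 5·2.4547 + 5 = 14.387
ΔM = M_P − M_Q = 8.309 − (14.387) = -6.077; smaller M is more luminous → Star P.
L ratio = 10^(0.4 |ΔM|) = 10^2.431 = 269.8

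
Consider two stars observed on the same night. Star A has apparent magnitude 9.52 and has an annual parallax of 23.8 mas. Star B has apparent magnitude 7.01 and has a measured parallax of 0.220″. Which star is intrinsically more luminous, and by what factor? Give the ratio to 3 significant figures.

Star A is more luminous, by a factor of 8.47.

Star A: p = 23.8 mas = 0.0238″ → d = 1/p = 42.02 pc
Star A: M = m − 5 log₁₀ d + 5 = 9.52 − 5·1.6234 + 5 = 6.403
Star B: d = 1/p = 1/0.220″ = 4.545 pc
Star B: M = m − 5 log₁₀ d + 5 = 7.01 − 5·0.6576 + 5 = 8.722
ΔM = M_A − M_B = 6.403 − (8.722) = -2.319; smaller M is more luminous → Star A.
L ratio = 10^(0.4 |ΔM|) = 10^0.928 = 8.466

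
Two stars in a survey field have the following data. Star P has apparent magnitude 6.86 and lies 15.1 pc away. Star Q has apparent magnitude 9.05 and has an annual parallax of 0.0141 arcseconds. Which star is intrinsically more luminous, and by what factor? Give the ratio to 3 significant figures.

Star P: M = m − 5 log₁₀ d + 5 = 6.86 − 5·1.1790 + 5 = 5.965
Star Q: d = 1/p = 1/0.0141″ = 70.92 pc
Star Q: M = m − 5 log₁₀ d + 5 = 9.05 − 5·1.8508 + 5 = 4.796
ΔM = M_P − M_Q = 5.965 − (4.796) = 1.169; smaller M is more luminous → Star Q.
L ratio = 10^(0.4 |ΔM|) = 10^0.468 = 2.935

Star Q is more luminous, by a factor of 2.93.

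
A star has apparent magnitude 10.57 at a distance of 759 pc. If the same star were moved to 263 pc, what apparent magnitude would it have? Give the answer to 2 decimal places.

Flux ∝ 1/d², so Δm = 5 log₁₀(d₂/d₁) = 5 log₁₀(263/759) = -2.301
m₂ = m₁ + Δm = 10.57 + (-2.301) = 8.269

m ≈ 8.27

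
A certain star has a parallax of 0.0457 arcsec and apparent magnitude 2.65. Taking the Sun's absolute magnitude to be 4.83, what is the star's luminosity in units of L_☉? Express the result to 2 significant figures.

L/L_☉ ≈ 36

d = 1/p = 1/0.0457″ = 21.88 pc
M = m − 5 log₁₀ d + 5 = 2.65 − 5·1.3401 + 5 = 0.950
M − M_☉ = 0.950 − 4.83 = -3.880
L/L_☉ = 10^(−0.4 × -3.880) = 35.66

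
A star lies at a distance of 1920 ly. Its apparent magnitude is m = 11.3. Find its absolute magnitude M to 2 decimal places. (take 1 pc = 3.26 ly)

M ≈ 2.45

d = 1920 ly / 3.26 = 589.0 pc
5 log₁₀(d/10 pc) = 5 log₁₀(589.0) − 5 = 8.850
M = m − 5 log₁₀(d/10) = 11.3 − 8.850 = 2.450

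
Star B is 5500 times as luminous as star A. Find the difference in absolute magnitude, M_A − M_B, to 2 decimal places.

M_A − M_B ≈ 9.35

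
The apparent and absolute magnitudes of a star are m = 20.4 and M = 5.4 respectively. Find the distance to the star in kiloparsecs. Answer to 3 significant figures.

μ = m − M = 15.000
m − M = 5 log₁₀ d − 5
log₁₀ d = (m − M)/5 + 1 = 4.0000
d = 10^4.0000 = 10000 pc
= 10.00 kpc

d ≈ 10.0 kpc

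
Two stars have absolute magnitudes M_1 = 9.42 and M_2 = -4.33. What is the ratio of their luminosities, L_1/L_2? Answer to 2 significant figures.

L_1/L_2 ≈ 3.2×10^-6

ΔM = M_1 − M_2 = 13.75
L_1/L_2 = 10^(−0.4 ΔM) = 10^-5.500 = 3.162×10^-6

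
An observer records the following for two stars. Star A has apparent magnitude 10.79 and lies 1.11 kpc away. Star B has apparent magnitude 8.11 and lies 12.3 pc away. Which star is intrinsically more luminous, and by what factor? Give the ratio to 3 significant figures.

Star A: d = 1.11 kpc = 1110 pc
Star A: M = m − 5 log₁₀ d + 5 = 10.79 − 5·3.0453 + 5 = 0.563
Star B: M = m − 5 log₁₀ d + 5 = 8.11 − 5·1.0899 + 5 = 7.660
ΔM = M_A − M_B = 0.563 − (7.660) = -7.097; smaller M is more luminous → Star A.
L ratio = 10^(0.4 |ΔM|) = 10^2.839 = 690.0

Star A is more luminous, by a factor of 690.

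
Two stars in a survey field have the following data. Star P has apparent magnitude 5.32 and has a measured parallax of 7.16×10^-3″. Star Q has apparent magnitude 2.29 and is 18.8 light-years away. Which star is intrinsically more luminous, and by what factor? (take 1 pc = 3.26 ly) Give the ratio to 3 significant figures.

Star P is more luminous, by a factor of 36.0.

Star P: d = 1/p = 1/7.16×10^-3″ = 139.7 pc
Star P: M = m − 5 log₁₀ d + 5 = 5.32 − 5·2.1451 + 5 = -0.405
Star Q: d = 18.8 ly / 3.26 = 5.767 pc
Star Q: M = m − 5 log₁₀ d + 5 = 2.29 − 5·0.7609 + 5 = 3.485
ΔM = M_P − M_Q = -0.405 − (3.485) = -3.891; smaller M is more luminous → Star P.
L ratio = 10^(0.4 |ΔM|) = 10^1.556 = 36.00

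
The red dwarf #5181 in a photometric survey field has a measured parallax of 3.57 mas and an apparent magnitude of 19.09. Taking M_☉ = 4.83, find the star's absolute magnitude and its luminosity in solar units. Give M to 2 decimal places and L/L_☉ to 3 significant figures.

M ≈ 11.85; L/L_☉ ≈ 1.55×10^-3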